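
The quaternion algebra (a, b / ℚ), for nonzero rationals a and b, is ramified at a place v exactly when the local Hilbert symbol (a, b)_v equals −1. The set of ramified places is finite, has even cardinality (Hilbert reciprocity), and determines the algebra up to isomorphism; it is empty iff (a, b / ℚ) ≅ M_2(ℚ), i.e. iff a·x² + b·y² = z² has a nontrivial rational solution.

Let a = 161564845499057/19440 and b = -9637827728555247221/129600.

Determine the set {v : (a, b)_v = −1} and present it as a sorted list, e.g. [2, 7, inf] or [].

[2, 7, 17, 31]

Mod squares: a ≡ 701260455, b ≡ -94829. Check v ∈ {∞, 2, 3, 5, 7, 11, 13, 17, 19, 23, 29, 31}.
v=3: a=3^-5·(≡1), b=3^-4·(≡1) mod 3; (1|3)=+1, (1|3)=+1; (−1)^{-5·-4·1}·(+1)^-4·(+1)^-5 = +1.
v=∞: 701260455 > 0 and -94829 < 0  ⇒  (a,b)_∞ = +1.
v=5: a=5^-1·(≡4), b=5^-2·(≡1) mod 5; (4|5)=+1, (1|5)=+1; (−1)^{-1·-2·2}·(+1)^-2·(+1)^-1 = +1.
v=2: v_2(a)=-4, v_2(b)=-6; units ≡ 7, 3 (mod 8); ε·ε+αω+βω = 1·1+-4·1+-6·0 ≡ 1  ⇒  (a,b)_2 = -1.
v=23: a=23^1·(≡8), b=23^1·(≡20) mod 23; (8|23)=+1, (20|23)=-1; (−1)^{1·1·11}·(+1)^1·(-1)^1 = +1.
v=7: a=7^1·(≡5), b=7^1·(≡6) mod 7; (5|7)=-1, (6|7)=-1; (−1)^{1·1·3}·(-1)^1·(-1)^1 = -1.
v=19: a=19^1·(≡18), b=19^1·(≡17) mod 19; (18|19)=-1, (17|19)=+1; (−1)^{1·1·9}·(-1)^1·(+1)^1 = +1.
v=11: a=11^2·(≡3), b=11^4·(≡2) mod 11; (3|11)=+1, (2|11)=-1; (−1)^{2·4·5}·(+1)^4·(-1)^2 = +1.
v=17: a=17^1·(≡8), b=17^2·(≡12) mod 17; (8|17)=+1, (12|17)=-1; (−1)^{1·2·8}·(+1)^2·(-1)^1 = -1.
v=13: a=13^4·(≡10), b=13^4·(≡6) mod 13; (10|13)=+1, (6|13)=-1; (−1)^{4·4·6}·(+1)^4·(-1)^4 = +1.
v=31: a=31^1·(≡10), b=31^1·(≡2) mod 31; (10|31)=+1, (2|31)=+1; (−1)^{1·1·15}·(+1)^1·(+1)^1 = -1.
v=29: a=29^1·(≡5), b=29^2·(≡16) mod 29; (5|29)=+1, (16|29)=+1; (−1)^{1·2·14}·(+1)^2·(+1)^1 = +1.
(701260455, -94829 / ℚ) ramifies at {2, 7, 17, 31}: a division algebra.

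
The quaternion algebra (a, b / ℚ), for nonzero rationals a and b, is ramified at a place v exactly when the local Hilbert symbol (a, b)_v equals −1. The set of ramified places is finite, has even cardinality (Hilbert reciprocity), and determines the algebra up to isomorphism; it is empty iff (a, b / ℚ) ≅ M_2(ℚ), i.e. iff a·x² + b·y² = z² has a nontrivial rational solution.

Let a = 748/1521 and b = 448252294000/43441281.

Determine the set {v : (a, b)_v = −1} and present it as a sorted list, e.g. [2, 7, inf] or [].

[2, 5]

Mod squares: a ≡ 187, b ≡ 1615. Check v ∈ {∞, 2, 3, 5, 7, 11, 13, 17, 19}.
v=19: a=19^0·(≡7), b=19^1·(≡6) mod 19; (7|19)=+1, (6|19)=+1; (−1)^{0·1·9}·(+1)^1·(+1)^0 = +1.
v=13: a=13^-2·(≡8), b=13^-6·(≡12) mod 13; (8|13)=-1, (12|13)=+1; (−1)^{-2·-6·6}·(-1)^-6·(+1)^-2 = +1.
v=∞: 187 > 0 and 1615 > 0  ⇒  (a,b)_∞ = +1.
v=17: a=17^1·(≡14), b=17^3·(≡11) mod 17; (14|17)=-1, (11|17)=-1; (−1)^{1·3·8}·(-1)^3·(-1)^1 = +1.
v=11: a=11^1·(≡8), b=11^0·(≡4) mod 11; (8|11)=-1, (4|11)=+1; (−1)^{1·0·5}·(-1)^0·(+1)^1 = +1.
v=5: a=5^0·(≡3), b=5^3·(≡2) mod 5; (3|5)=-1, (2|5)=-1; (−1)^{0·3·2}·(-1)^3·(-1)^0 = -1.
v=3: a=3^-2·(≡1), b=3^-2·(≡1) mod 3; (1|3)=+1, (1|3)=+1; (−1)^{-2·-2·1}·(+1)^-2·(+1)^-2 = +1.
v=2: v_2(a)=2, v_2(b)=4; units ≡ 3, 7 (mod 8); ε·ε+αω+βω = 1·1+2·0+4·1 ≡ 1  ⇒  (a,b)_2 = -1.
v=7: a=7^0·(≡3), b=7^4·(≡5) mod 7; (3|7)=-1, (5|7)=-1; (−1)^{0·4·3}·(-1)^4·(-1)^0 = +1.
(187, 1615 / ℚ) ramifies at {2, 5}: a division algebra.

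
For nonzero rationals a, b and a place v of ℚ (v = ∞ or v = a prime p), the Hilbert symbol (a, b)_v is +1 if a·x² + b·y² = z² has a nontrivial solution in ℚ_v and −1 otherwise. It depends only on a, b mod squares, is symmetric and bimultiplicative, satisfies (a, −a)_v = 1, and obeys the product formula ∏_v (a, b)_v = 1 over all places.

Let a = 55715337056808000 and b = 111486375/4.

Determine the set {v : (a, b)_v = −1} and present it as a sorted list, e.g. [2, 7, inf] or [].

Mod squares: a ≡ 2145, b ≡ 455. Check v ∈ {∞, 2, 3, 5, 7, 11, 13}.
v=11: a=11^5·(≡8), b=11^2·(≡1) mod 11; (8|11)=-1, (1|11)=+1; (−1)^{5·2·5}·(-1)^2·(+1)^5 = +1.
v=13: a=13^3·(≡9), b=13^1·(≡12) mod 13; (9|13)=+1, (12|13)=+1; (−1)^{3·1·6}·(+1)^1·(+1)^3 = +1.
v=5: a=5^3·(≡4), b=5^3·(≡4) mod 5; (4|5)=+1, (4|5)=+1; (−1)^{3·3·2}·(+1)^3·(+1)^3 = +1.
v=2: v_2(a)=6, v_2(b)=-2; units ≡ 1, 7 (mod 8); ε·ε+αω+βω = 0·1+6·0+-2·0 ≡ 0  ⇒  (a,b)_2 = +1.
v=7: a=7^0·(≡5), b=7^1·(≡2) mod 7; (5|7)=-1, (2|7)=+1; (−1)^{0·1·3}·(-1)^1·(+1)^0 = -1.
v=∞: 2145 > 0 and 455 > 0  ⇒  (a,b)_∞ = +1.
v=3: a=3^9·(≡1), b=3^4·(≡2) mod 3; (1|3)=+1, (2|3)=-1; (−1)^{9·4·1}·(+1)^4·(-1)^9 = -1.
(2145, 455 / ℚ) ramifies at {3, 7}: a division algebra.

[3, 7]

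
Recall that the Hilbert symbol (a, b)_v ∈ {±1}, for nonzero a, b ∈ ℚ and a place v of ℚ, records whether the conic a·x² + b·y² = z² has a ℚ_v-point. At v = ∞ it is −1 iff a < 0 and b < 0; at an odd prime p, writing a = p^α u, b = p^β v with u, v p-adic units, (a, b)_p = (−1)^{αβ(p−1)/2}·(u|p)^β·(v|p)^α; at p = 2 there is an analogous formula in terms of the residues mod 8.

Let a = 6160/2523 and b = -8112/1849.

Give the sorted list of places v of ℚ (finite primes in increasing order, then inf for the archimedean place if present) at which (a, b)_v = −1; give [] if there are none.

Mod squares: a ≡ 1155, b ≡ -3. Check v ∈ {∞, 2, 3, 5, 7, 11, 13, 29, 43}.
v=43: a=43^0·(≡33), b=43^-2·(≡15) mod 43; (33|43)=-1, (15|43)=+1; (−1)^{0·-2·21}·(-1)^-2·(+1)^0 = +1.
v=7: a=7^1·(≡4), b=7^0·(≡1) mod 7; (4|7)=+1, (1|7)=+1; (−1)^{1·0·3}·(+1)^0·(+1)^1 = +1.
v=2: v_2(a)=4, v_2(b)=4; units ≡ 3, 5 (mod 8); ε·ε+αω+βω = 1·0+4·1+4·1 ≡ 0  ⇒  (a,b)_2 = +1.
v=11: a=11^1·(≡8), b=11^0·(≡6) mod 11; (8|11)=-1, (6|11)=-1; (−1)^{1·0·5}·(-1)^0·(-1)^1 = -1.
v=3: a=3^-1·(≡1), b=3^1·(≡2) mod 3; (1|3)=+1, (2|3)=-1; (−1)^{-1·1·1}·(+1)^1·(-1)^-1 = +1.
v=∞: 1155 > 0 and -3 < 0  ⇒  (a,b)_∞ = +1.
v=29: a=29^-2·(≡4), b=29^0·(≡3) mod 29; (4|29)=+1, (3|29)=-1; (−1)^{-2·0·14}·(+1)^0·(-1)^-2 = +1.
v=13: a=13^0·(≡11), b=13^2·(≡10) mod 13; (11|13)=-1, (10|13)=+1; (−1)^{0·2·6}·(-1)^2·(+1)^0 = +1.
v=5: a=5^1·(≡4), b=5^0·(≡2) mod 5; (4|5)=+1, (2|5)=-1; (−1)^{1·0·2}·(+1)^0·(-1)^1 = -1.
Ram(1155, -3) = {5, 11}; no ℚ_5-point on the conic.

[5, 11]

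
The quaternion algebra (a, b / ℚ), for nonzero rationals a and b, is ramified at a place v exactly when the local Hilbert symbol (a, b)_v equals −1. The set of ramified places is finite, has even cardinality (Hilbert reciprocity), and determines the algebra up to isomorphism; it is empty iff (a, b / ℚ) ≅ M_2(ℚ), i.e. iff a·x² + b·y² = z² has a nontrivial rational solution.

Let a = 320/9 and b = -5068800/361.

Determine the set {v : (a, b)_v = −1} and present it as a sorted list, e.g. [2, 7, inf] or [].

Mod squares: a ≡ 5, b ≡ -22. Check v ∈ {∞, 2, 3, 5, 11, 19}.
v=2: v_2(a)=6, v_2(b)=11; units ≡ 5, 5 (mod 8); ε·ε+αω+βω = 0·0+6·1+11·1 ≡ 1  ⇒  (a,b)_2 = -1.
v=5: a=5^1·(≡1), b=5^2·(≡3) mod 5; (1|5)=+1, (3|5)=-1; (−1)^{1·2·2}·(+1)^2·(-1)^1 = -1.
v=11: a=11^0·(≡5), b=11^1·(≡5) mod 11; (5|11)=+1, (5|11)=+1; (−1)^{0·1·5}·(+1)^1·(+1)^0 = +1.
v=19: a=19^0·(≡6), b=19^-2·(≡1) mod 19; (6|19)=+1, (1|19)=+1; (−1)^{0·-2·9}·(+1)^-2·(+1)^0 = +1.
v=∞: 5 > 0 and -22 < 0  ⇒  (a,b)_∞ = +1.
v=3: a=3^-2·(≡2), b=3^2·(≡2) mod 3; (2|3)=-1, (2|3)=-1; (−1)^{-2·2·1}·(-1)^2·(-1)^-2 = +1.
|Ram(5, -22)| = 2, even; anisotropic at {2, 5}.

[2, 5]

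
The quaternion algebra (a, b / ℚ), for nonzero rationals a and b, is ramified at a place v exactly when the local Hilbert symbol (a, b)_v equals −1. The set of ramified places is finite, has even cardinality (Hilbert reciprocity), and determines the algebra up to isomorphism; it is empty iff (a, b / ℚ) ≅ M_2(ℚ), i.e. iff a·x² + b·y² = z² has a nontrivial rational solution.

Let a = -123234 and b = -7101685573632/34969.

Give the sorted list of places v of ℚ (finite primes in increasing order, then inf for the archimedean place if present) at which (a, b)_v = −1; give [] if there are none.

[3, 37, 47, inf]

(a, b) ≡ (-123234, -4559658) mod (ℚ^×)²; places V = {2, 3, 11, 13, 17, 19, 23, 37, 47, ∞}.
(a,b)_19: α=1, u≡12; β=1, v≡9 (mod 19); (12|19)=-1, (9|19)=+1; sign (−1)^1·-1^1·+1^1 = +1.
(a,b)_∞: sgn(-123234)=−, sgn(-4559658)=−, so -1.
(a,b)_13: α=0, u≡6; β=2, v≡1 (mod 13); (6|13)=-1, (1|13)=+1; sign (−1)^0·-1^2·+1^0 = +1.
(a,b)_47: α=1, u≡10; β=1, v≡33 (mod 47); (10|47)=-1, (33|47)=-1; sign (−1)^1·-1^1·-1^1 = -1.
(a,b)_37: α=0, u≡13; β=1, v≡29 (mod 37); (13|37)=-1, (29|37)=-1; sign (−1)^0·-1^1·-1^0 = -1.
(a,b)_23: α=1, u≡1; β=1, v≡10 (mod 23); (1|23)=+1, (10|23)=-1; sign (−1)^1·+1^1·-1^1 = +1.
(a,b)_17: α=0, u≡16; β=-2, v≡3 (mod 17); (16|17)=+1, (3|17)=-1; sign (−1)^0·+1^-2·-1^0 = +1.
(a,b)_11: α=0, u≡10; β=-2, v≡7 (mod 11); (10|11)=-1, (7|11)=-1; sign (−1)^0·-1^-2·-1^0 = +1.
(a,b)_2: α=1, β=11; u≡7, v≡3 (mod 8); ε(u)ε(v)=1·1, αω(v)=1·1, βω(u)=11·0; sum ≡ 0  ⇒  +1.
(a,b)_3: α=1, u≡1; β=3, v≡1 (mod 3); (1|3)=+1, (1|3)=+1; sign (−1)^1·+1^3·+1^1 = -1.
Ram(-123234, -4559658) = {3, 37, 47, ∞}; no ℚ_3-point on the conic.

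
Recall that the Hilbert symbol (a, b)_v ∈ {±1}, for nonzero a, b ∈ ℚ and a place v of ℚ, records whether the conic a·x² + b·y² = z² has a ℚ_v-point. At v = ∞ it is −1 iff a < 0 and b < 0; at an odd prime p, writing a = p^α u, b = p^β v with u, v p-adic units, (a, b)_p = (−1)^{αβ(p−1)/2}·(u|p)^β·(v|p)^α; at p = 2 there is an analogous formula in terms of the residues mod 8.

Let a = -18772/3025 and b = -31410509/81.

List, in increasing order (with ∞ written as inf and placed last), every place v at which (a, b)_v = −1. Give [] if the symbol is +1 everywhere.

Mod squares: a ≡ -13, b ≡ -221. Check v ∈ {∞, 2, 3, 5, 11, 13, 17, 19, 29}.
v=19: a=19^2·(≡6), b=19^0·(≡5) mod 19; (6|19)=+1, (5|19)=+1; (−1)^{2·0·9}·(+1)^0·(+1)^2 = +1.
v=2: v_2(a)=2, v_2(b)=0; units ≡ 3, 3 (mod 8); ε·ε+αω+βω = 1·1+2·1+0·1 ≡ 1  ⇒  (a,b)_2 = -1.
v=5: a=5^-2·(≡3), b=5^0·(≡1) mod 5; (3|5)=-1, (1|5)=+1; (−1)^{-2·0·2}·(-1)^0·(+1)^-2 = +1.
v=11: a=11^-2·(≡9), b=11^0·(≡6) mod 11; (9|11)=+1, (6|11)=-1; (−1)^{-2·0·5}·(+1)^0·(-1)^-2 = +1.
v=17: a=17^0·(≡4), b=17^1·(≡8) mod 17; (4|17)=+1, (8|17)=+1; (−1)^{0·1·8}·(+1)^1·(+1)^0 = +1.
v=29: a=29^0·(≡28), b=29^2·(≡14) mod 29; (28|29)=+1, (14|29)=-1; (−1)^{0·2·14}·(+1)^2·(-1)^0 = +1.
v=∞: -13 < 0 and -221 < 0  ⇒  (a,b)_∞ = -1.
v=13: a=13^1·(≡10), b=13^3·(≡1) mod 13; (10|13)=+1, (1|13)=+1; (−1)^{1·3·6}·(+1)^3·(+1)^1 = +1.
v=3: a=3^0·(≡2), b=3^-4·(≡1) mod 3; (2|3)=-1, (1|3)=+1; (−1)^{0·-4·1}·(-1)^-4·(+1)^0 = +1.
(-13, -221 / ℚ) ramifies at {2, ∞}: a division algebra.

[2, inf]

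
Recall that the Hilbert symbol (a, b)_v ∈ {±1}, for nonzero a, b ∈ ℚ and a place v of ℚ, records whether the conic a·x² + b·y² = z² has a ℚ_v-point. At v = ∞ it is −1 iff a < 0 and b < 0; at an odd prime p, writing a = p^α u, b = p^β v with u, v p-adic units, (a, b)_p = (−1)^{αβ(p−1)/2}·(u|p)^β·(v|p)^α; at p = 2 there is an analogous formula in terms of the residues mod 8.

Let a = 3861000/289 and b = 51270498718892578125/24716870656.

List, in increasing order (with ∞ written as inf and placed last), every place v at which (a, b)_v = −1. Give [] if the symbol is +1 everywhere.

[2, 11]

(a, b) ≡ (4290, 165) mod (ℚ^×)²; places V = {2, 3, 5, 7, 11, 13, 17, ∞}.
(a,b)_2: α=3, β=-10; u≡1, v≡5 (mod 8); ε(u)ε(v)=0·0, αω(v)=3·1, βω(u)=-10·0; sum ≡ 1  ⇒  -1.
(a,b)_∞: sgn(4290)=+, sgn(165)=+, so +1.
(a,b)_17: α=-2, u≡11; β=-6, v≡7 (mod 17); (11|17)=-1, (7|17)=-1; sign (−1)^0·-1^-6·-1^-2 = +1.
(a,b)_13: α=1, u≡5; β=2, v≡9 (mod 13); (5|13)=-1, (9|13)=+1; sign (−1)^0·-1^2·+1^1 = +1.
(a,b)_3: α=3, u≡2; β=9, v≡1 (mod 3); (2|3)=-1, (1|3)=+1; sign (−1)^1·-1^9·+1^3 = +1.
(a,b)_11: α=1, u≡4; β=5, v≡1 (mod 11); (4|11)=+1, (1|11)=+1; sign (−1)^1·+1^5·+1^1 = -1.
(a,b)_7: α=0, u≡5; β=2, v≡1 (mod 7); (5|7)=-1, (1|7)=+1; sign (−1)^0·-1^2·+1^0 = +1.
(a,b)_5: α=3, u≡2; β=9, v≡3 (mod 5); (2|5)=-1, (3|5)=-1; sign (−1)^0·-1^9·-1^3 = +1.
(4290, 165 / ℚ) ramifies at {2, 11}: a division algebra.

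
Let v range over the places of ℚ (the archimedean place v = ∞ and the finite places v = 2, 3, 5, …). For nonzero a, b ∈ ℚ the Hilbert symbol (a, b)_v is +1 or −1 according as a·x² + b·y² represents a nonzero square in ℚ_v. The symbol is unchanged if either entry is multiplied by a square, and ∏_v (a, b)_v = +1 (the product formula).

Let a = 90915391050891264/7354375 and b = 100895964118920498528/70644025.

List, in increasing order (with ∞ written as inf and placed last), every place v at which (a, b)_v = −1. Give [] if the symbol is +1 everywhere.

Mod squares: a ≡ 7, b ≡ 176358. Check v ∈ {∞, 2, 3, 5, 7, 11, 13, 17, 19, 41}.
v=13: a=13^2·(≡6), b=13^1·(≡11) mod 13; (6|13)=-1, (11|13)=-1; (−1)^{2·1·6}·(-1)^1·(-1)^2 = -1.
v=19: a=19^2·(≡1), b=19^3·(≡13) mod 19; (1|19)=+1, (13|19)=-1; (−1)^{2·3·9}·(+1)^3·(-1)^2 = +1.
v=11: a=11^2·(≡10), b=11^4·(≡7) mod 11; (10|11)=-1, (7|11)=-1; (−1)^{2·4·5}·(-1)^4·(-1)^2 = +1.
v=∞: 7 > 0 and 176358 > 0  ⇒  (a,b)_∞ = +1.
v=3: a=3^2·(≡1), b=3^5·(≡1) mod 3; (1|3)=+1, (1|3)=+1; (−1)^{2·5·1}·(+1)^5·(+1)^2 = +1.
v=41: a=41^-2·(≡27), b=41^-4·(≡38) mod 41; (27|41)=-1, (38|41)=-1; (−1)^{-2·-4·20}·(-1)^-4·(-1)^-2 = +1.
v=5: a=5^-4·(≡2), b=5^-2·(≡3) mod 5; (2|5)=-1, (3|5)=-1; (−1)^{-4·-2·2}·(-1)^-2·(-1)^-4 = +1.
v=7: a=7^-1·(≡2), b=7^1·(≡2) mod 7; (2|7)=+1, (2|7)=+1; (−1)^{-1·1·3}·(+1)^1·(+1)^-1 = -1.
v=2: v_2(a)=14, v_2(b)=5; units ≡ 7, 3 (mod 8); ε·ε+αω+βω = 1·1+14·1+5·0 ≡ 1  ⇒  (a,b)_2 = -1.
v=17: a=17^4·(≡10), b=17^5·(≡8) mod 17; (10|17)=-1, (8|17)=+1; (−1)^{4·5·8}·(-1)^5·(+1)^4 = -1.
Ram(7, 176358) = {2, 7, 13, 17}; no ℚ_2-point on the conic.

[2, 7, 13, 17]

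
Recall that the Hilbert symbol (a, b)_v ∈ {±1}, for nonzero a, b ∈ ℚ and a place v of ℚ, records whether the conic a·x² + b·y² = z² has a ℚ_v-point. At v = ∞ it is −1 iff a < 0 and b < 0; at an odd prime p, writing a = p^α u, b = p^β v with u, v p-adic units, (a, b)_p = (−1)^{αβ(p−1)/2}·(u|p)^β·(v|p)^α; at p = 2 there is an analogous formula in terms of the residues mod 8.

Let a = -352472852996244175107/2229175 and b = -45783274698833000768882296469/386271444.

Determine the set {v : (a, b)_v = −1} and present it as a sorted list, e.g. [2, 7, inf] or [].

[2, 11, 13, 17, 19, inf]

(a, b) ≡ (-741, -3187041) mod (ℚ^×)²; places V = {2, 3, 5, 7, 11, 13, 17, 19, 23, 29, 43, 47, ∞}.
(a,b)_19: α=-3, u≡8; β=-5, v≡8 (mod 19); (8|19)=-1, (8|19)=-1; sign (−1)^1·-1^-5·-1^-3 = -1.
(a,b)_29: α=2, u≡20; β=2, v≡28 (mod 29); (20|29)=+1, (28|29)=+1; sign (−1)^0·+1^2·+1^2 = +1.
(a,b)_5: α=-2, u≡4; β=0, v≡4 (mod 5); (4|5)=+1, (4|5)=+1; sign (−1)^0·+1^0·+1^-2 = +1.
(a,b)_43: α=4, u≡33; β=6, v≡22 (mod 43); (33|43)=-1, (22|43)=-1; sign (−1)^0·-1^6·-1^4 = +1.
(a,b)_47: α=2, u≡33; β=2, v≡33 (mod 47); (33|47)=-1, (33|47)=-1; sign (−1)^0·-1^2·-1^2 = +1.
(a,b)_∞: sgn(-741)=−, sgn(-3187041)=−, so -1.
(a,b)_11: α=2, u≡8; β=3, v≡1 (mod 11); (8|11)=-1, (1|11)=+1; sign (−1)^0·-1^3·+1^2 = -1.
(a,b)_3: α=1, u≡2; β=-1, v≡1 (mod 3); (2|3)=-1, (1|3)=+1; sign (−1)^1·-1^-1·+1^1 = +1.
(a,b)_23: α=2, u≡9; β=3, v≡9 (mod 23); (9|23)=+1, (9|23)=+1; sign (−1)^0·+1^3·+1^2 = +1.
(a,b)_13: α=-1, u≡2; β=-1, v≡9 (mod 13); (2|13)=-1, (9|13)=+1; sign (−1)^0·-1^-1·+1^-1 = -1.
(a,b)_2: α=0, β=-2; u≡3, v≡7 (mod 8); ε(u)ε(v)=1·1, αω(v)=0·0, βω(u)=-2·1; sum ≡ 1  ⇒  -1.
(a,b)_7: α=0, u≡1; β=2, v≡3 (mod 7); (1|7)=+1, (3|7)=-1; sign (−1)^0·+1^2·-1^0 = +1.
(a,b)_17: α=2, u≡11; β=3, v≡11 (mod 17); (11|17)=-1, (11|17)=-1; sign (−1)^0·-1^3·-1^2 = -1.
Ram(-741, -3187041) = {2, 11, 13, 17, 19, ∞}; no ℚ_2-point on the conic.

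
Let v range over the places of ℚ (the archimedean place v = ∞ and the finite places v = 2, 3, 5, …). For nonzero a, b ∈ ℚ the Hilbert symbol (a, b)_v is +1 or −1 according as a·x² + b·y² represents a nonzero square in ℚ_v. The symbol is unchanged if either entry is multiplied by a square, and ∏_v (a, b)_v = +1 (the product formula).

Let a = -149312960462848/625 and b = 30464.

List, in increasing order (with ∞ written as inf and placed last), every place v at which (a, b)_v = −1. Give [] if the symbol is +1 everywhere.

[]

(a, b) ≡ (-238, 119) mod (ℚ^×)²; places V = {2, 5, 7, 13, 17, ∞}.
(a,b)_2: α=19, β=8; u≡1, v≡7 (mod 8); ε(u)ε(v)=0·1, αω(v)=19·0, βω(u)=8·0; sum ≡ 0  ⇒  +1.
(a,b)_17: α=3, u≡11; β=1, v≡7 (mod 17); (11|17)=-1, (7|17)=-1; sign (−1)^0·-1^1·-1^3 = +1.
(a,b)_13: α=2, u≡3; β=0, v≡5 (mod 13); (3|13)=+1, (5|13)=-1; sign (−1)^0·+1^0·-1^2 = +1.
(a,b)_∞: sgn(-238)=−, sgn(119)=+, so +1.
(a,b)_5: α=-4, u≡2; β=0, v≡4 (mod 5); (2|5)=-1, (4|5)=+1; sign (−1)^0·-1^0·+1^-4 = +1.
(a,b)_7: α=3, u≡1; β=1, v≡5 (mod 7); (1|7)=+1, (5|7)=-1; sign (−1)^1·+1^1·-1^3 = +1.
Every local symbol is +1, so the conic -238·x² + 119·y² = z² has ℚ_v-points for all v and hence a ℚ-point; (a, b / ℚ) ≅ M_2(ℚ).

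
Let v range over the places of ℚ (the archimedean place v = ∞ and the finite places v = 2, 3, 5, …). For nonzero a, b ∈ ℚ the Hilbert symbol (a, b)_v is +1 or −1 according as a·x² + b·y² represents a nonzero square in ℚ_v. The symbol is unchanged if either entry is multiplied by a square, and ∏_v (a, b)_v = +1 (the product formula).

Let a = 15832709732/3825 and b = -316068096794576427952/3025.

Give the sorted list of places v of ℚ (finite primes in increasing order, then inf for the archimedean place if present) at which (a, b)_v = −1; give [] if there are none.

(a, b) ≡ (151249, -667) mod (ℚ^×)²; places V = {2, 3, 5, 7, 11, 17, 23, 29, 31, 41, ∞}.
(a,b)_11: α=0, u≡6; β=-2, v≡3 (mod 11); (6|11)=-1, (3|11)=+1; sign (−1)^0·-1^-2·+1^0 = +1.
(a,b)_41: α=1, u≡33; β=2, v≡13 (mod 41); (33|41)=+1, (13|41)=-1; sign (−1)^0·+1^2·-1^1 = -1.
(a,b)_5: α=-2, u≡4; β=-2, v≡3 (mod 5); (4|5)=+1, (3|5)=-1; sign (−1)^0·+1^-2·-1^-2 = +1.
(a,b)_29: α=2, u≡27; β=5, v≡20 (mod 29); (27|29)=-1, (20|29)=+1; sign (−1)^0·-1^5·+1^2 = -1.
(a,b)_23: α=2, u≡13; β=3, v≡11 (mod 23); (13|23)=+1, (11|23)=-1; sign (−1)^0·+1^3·-1^2 = +1.
(a,b)_3: α=-2, u≡1; β=0, v≡2 (mod 3); (1|3)=+1, (2|3)=-1; sign (−1)^0·+1^0·-1^-2 = +1.
(a,b)_17: α=-1, u≡11; β=0, v≡13 (mod 17); (11|17)=-1, (13|17)=+1; sign (−1)^0·-1^0·+1^-1 = +1.
(a,b)_31: α=1, u≡11; β=2, v≡6 (mod 31); (11|31)=-1, (6|31)=-1; sign (−1)^0·-1^2·-1^1 = -1.
(a,b)_2: α=2, β=4; u≡1, v≡5 (mod 8); ε(u)ε(v)=0·0, αω(v)=2·1, βω(u)=4·0; sum ≡ 0  ⇒  +1.
(a,b)_7: α=1, u≡5; β=2, v≡3 (mod 7); (5|7)=-1, (3|7)=-1; sign (−1)^0·-1^2·-1^1 = -1.
(a,b)_∞: sgn(151249)=+, sgn(-667)=−, so +1.
(151249, -667 / ℚ) ramifies at {7, 29, 31, 41}: a division algebra.

[7, 29, 31, 41]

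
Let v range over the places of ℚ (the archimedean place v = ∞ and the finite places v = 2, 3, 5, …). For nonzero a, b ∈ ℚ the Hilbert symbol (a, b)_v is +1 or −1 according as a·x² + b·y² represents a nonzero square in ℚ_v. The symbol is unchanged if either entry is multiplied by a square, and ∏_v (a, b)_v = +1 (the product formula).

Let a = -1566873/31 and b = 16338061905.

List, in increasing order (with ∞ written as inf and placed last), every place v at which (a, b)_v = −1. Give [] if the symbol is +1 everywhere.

[3, 5, 11, 17, 19, 31]

Mod squares: a ≡ -110143, b ≡ 140505. Check v ∈ {∞, 2, 3, 5, 7, 11, 17, 19, 29, 31}.
v=17: a=17^1·(≡4), b=17^1·(≡3) mod 17; (4|17)=+1, (3|17)=-1; (−1)^{1·1·8}·(+1)^1·(-1)^1 = -1.
v=3: a=3^2·(≡2), b=3^1·(≡2) mod 3; (2|3)=-1, (2|3)=-1; (−1)^{2·1·1}·(-1)^1·(-1)^2 = -1.
v=31: a=31^-1·(≡22), b=31^2·(≡23) mod 31; (22|31)=-1, (23|31)=-1; (−1)^{-1·2·15}·(-1)^2·(-1)^-1 = -1.
v=7: a=7^2·(≡2), b=7^0·(≡4) mod 7; (2|7)=+1, (4|7)=+1; (−1)^{2·0·3}·(+1)^0·(+1)^2 = +1.
v=29: a=29^0·(≡13), b=29^1·(≡11) mod 29; (13|29)=+1, (11|29)=-1; (−1)^{0·1·14}·(+1)^1·(-1)^0 = +1.
v=2: v_2(a)=0, v_2(b)=0; units ≡ 1, 1 (mod 8); ε·ε+αω+βω = 0·0+0·0+0·0 ≡ 0  ⇒  (a,b)_2 = +1.
v=∞: -110143 < 0 and 140505 > 0  ⇒  (a,b)_∞ = +1.
v=11: a=11^1·(≡2), b=11^2·(≡8) mod 11; (2|11)=-1, (8|11)=-1; (−1)^{1·2·5}·(-1)^2·(-1)^1 = -1.
v=5: a=5^0·(≡2), b=5^1·(≡1) mod 5; (2|5)=-1, (1|5)=+1; (−1)^{0·1·2}·(-1)^1·(+1)^0 = -1.
v=19: a=19^1·(≡1), b=19^1·(≡4) mod 19; (1|19)=+1, (4|19)=+1; (−1)^{1·1·9}·(+1)^1·(+1)^1 = -1.
(-110143, 140505 / ℚ) ramifies at {3, 5, 11, 17, 19, 31}: a division algebra.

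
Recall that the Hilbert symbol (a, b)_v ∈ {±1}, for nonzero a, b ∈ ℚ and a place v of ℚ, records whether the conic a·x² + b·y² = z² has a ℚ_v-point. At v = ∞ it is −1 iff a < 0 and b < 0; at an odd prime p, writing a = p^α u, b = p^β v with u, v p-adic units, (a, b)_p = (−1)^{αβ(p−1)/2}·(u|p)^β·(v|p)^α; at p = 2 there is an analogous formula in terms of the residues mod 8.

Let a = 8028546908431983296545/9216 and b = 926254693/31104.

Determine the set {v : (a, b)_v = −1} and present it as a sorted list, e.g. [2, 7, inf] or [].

(a, b) ≡ (11305, 798) mod (ℚ^×)²; places V = {2, 3, 5, 7, 13, 17, 19, 29, ∞}.
(a,b)_7: α=13, u≡5; β=3, v≡4 (mod 7); (5|7)=-1, (4|7)=+1; sign (−1)^1·-1^3·+1^13 = +1.
(a,b)_2: α=-10, β=-7; u≡1, v≡7 (mod 8); ε(u)ε(v)=0·1, αω(v)=-10·0, βω(u)=-7·0; sum ≡ 0  ⇒  +1.
(a,b)_19: α=3, u≡16; β=1, v≡9 (mod 19); (16|19)=+1, (9|19)=+1; sign (−1)^1·+1^1·+1^3 = -1.
(a,b)_29: α=2, u≡13; β=2, v≡17 (mod 29); (13|29)=+1, (17|29)=-1; sign (−1)^0·+1^2·-1^2 = +1.
(a,b)_17: α=1, u≡9; β=0, v≡8 (mod 17); (9|17)=+1, (8|17)=+1; sign (−1)^0·+1^0·+1^1 = +1.
(a,b)_∞: sgn(11305)=+, sgn(798)=+, so +1.
(a,b)_3: α=-2, u≡1; β=-5, v≡2 (mod 3); (1|3)=+1, (2|3)=-1; sign (−1)^0·+1^-5·-1^-2 = +1.
(a,b)_5: α=1, u≡4; β=0, v≡2 (mod 5); (4|5)=+1, (2|5)=-1; sign (−1)^0·+1^0·-1^1 = -1.
(a,b)_13: α=2, u≡8; β=2, v≡11 (mod 13); (8|13)=-1, (11|13)=-1; sign (−1)^0·-1^2·-1^2 = +1.
|Ram(11305, 798)| = 2, even; anisotropic at {5, 19}.

[5, 19]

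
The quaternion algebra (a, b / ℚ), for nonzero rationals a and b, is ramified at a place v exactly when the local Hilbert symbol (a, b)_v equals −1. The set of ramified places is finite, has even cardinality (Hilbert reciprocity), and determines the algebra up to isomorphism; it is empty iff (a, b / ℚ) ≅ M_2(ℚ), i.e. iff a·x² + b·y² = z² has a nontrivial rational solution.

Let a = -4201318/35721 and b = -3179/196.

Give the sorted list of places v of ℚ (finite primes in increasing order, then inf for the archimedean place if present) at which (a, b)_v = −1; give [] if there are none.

[2, inf]

(a, b) ≡ (-22, -11) mod (ℚ^×)²; places V = {2, 3, 7, 11, 17, 19, 23, ∞}.
(a,b)_11: α=1, u≡1; β=1, v≡7 (mod 11); (1|11)=+1, (7|11)=-1; sign (−1)^1·+1^1·-1^1 = +1.
(a,b)_17: α=0, u≡7; β=2, v≡12 (mod 17); (7|17)=-1, (12|17)=-1; sign (−1)^0·-1^2·-1^0 = +1.
(a,b)_19: α=2, u≡9; β=0, v≡18 (mod 19); (9|19)=+1, (18|19)=-1; sign (−1)^0·+1^0·-1^2 = +1.
(a,b)_3: α=-6, u≡2; β=0, v≡1 (mod 3); (2|3)=-1, (1|3)=+1; sign (−1)^0·-1^0·+1^-6 = +1.
(a,b)_2: α=1, β=-2; u≡5, v≡5 (mod 8); ε(u)ε(v)=0·0, αω(v)=1·1, βω(u)=-2·1; sum ≡ 1  ⇒  -1.
(a,b)_7: α=-2, u≡5; β=-2, v≡5 (mod 7); (5|7)=-1, (5|7)=-1; sign (−1)^0·-1^-2·-1^-2 = +1.
(a,b)_23: α=2, u≡8; β=0, v≡13 (mod 23); (8|23)=+1, (13|23)=+1; sign (−1)^0·+1^0·+1^2 = +1.
(a,b)_∞: sgn(-22)=−, sgn(-11)=−, so -1.
|Ram(-22, -11)| = 2, even; anisotropic at {2, ∞}.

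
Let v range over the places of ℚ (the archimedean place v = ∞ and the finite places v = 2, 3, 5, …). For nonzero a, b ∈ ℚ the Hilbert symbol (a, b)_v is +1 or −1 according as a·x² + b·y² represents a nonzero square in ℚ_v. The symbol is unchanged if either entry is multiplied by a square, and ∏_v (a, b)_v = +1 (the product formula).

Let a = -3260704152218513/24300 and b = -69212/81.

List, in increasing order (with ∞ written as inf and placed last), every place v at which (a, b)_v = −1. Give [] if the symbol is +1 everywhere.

[11, 17, 37, inf]

(a, b) ≡ (-477411, -143) mod (ℚ^×)²; places V = {2, 3, 5, 7, 11, 13, 17, 23, 37, ∞}.
(a,b)_23: α=1, u≡4; β=0, v≡13 (mod 23); (4|23)=+1, (13|23)=+1; sign (−1)^0·+1^0·+1^1 = +1.
(a,b)_3: α=-5, u≡1; β=-4, v≡1 (mod 3); (1|3)=+1, (1|3)=+1; sign (−1)^0·+1^-4·+1^-5 = +1.
(a,b)_11: α=5, u≡5; β=3, v≡9 (mod 11); (5|11)=+1, (9|11)=+1; sign (−1)^1·+1^3·+1^5 = -1.
(a,b)_∞: sgn(-477411)=−, sgn(-143)=−, so -1.
(a,b)_13: α=4, u≡12; β=1, v≡2 (mod 13); (12|13)=+1, (2|13)=-1; sign (−1)^0·+1^1·-1^4 = +1.
(a,b)_37: α=1, u≡26; β=0, v≡18 (mod 37); (26|37)=+1, (18|37)=-1; sign (−1)^0·+1^0·-1^1 = -1.
(a,b)_17: α=1, u≡15; β=0, v≡14 (mod 17); (15|17)=+1, (14|17)=-1; sign (−1)^0·+1^0·-1^1 = -1.
(a,b)_5: α=-2, u≡1; β=0, v≡3 (mod 5); (1|5)=+1, (3|5)=-1; sign (−1)^0·+1^0·-1^-2 = +1.
(a,b)_2: α=-2, β=2; u≡5, v≡1 (mod 8); ε(u)ε(v)=0·0, αω(v)=-2·0, βω(u)=2·1; sum ≡ 0  ⇒  +1.
(a,b)_7: α=2, u≡6; β=0, v≡1 (mod 7); (6|7)=-1, (1|7)=+1; sign (−1)^0·-1^0·+1^2 = +1.
(-477411, -143 / ℚ) ramifies at {11, 17, 37, ∞}: a division algebra.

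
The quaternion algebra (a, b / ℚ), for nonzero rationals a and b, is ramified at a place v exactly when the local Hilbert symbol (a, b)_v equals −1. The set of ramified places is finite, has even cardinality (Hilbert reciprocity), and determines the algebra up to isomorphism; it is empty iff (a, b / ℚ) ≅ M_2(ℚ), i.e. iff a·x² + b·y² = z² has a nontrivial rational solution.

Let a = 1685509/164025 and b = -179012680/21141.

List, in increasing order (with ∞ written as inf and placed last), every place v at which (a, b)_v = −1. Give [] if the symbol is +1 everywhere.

(a, b) ≡ (4669, -73370) mod (ℚ^×)²; places V = {2, 3, 5, 7, 11, 19, 23, 29, ∞}.
(a,b)_2: α=0, β=3; u≡5, v≡3 (mod 8); ε(u)ε(v)=0·1, αω(v)=0·1, βω(u)=3·1; sum ≡ 1  ⇒  -1.
(a,b)_11: α=0, u≡3; β=1, v≡7 (mod 11); (3|11)=+1, (7|11)=-1; sign (−1)^0·+1^1·-1^0 = +1.
(a,b)_∞: sgn(4669)=+, sgn(-73370)=−, so +1.
(a,b)_19: α=2, u≡12; β=2, v≡3 (mod 19); (12|19)=-1, (3|19)=-1; sign (−1)^0·-1^2·-1^2 = +1.
(a,b)_23: α=1, u≡10; β=1, v≡10 (mod 23); (10|23)=-1, (10|23)=-1; sign (−1)^1·-1^1·-1^1 = -1.
(a,b)_7: α=1, u≡1; β=2, v≡1 (mod 7); (1|7)=+1, (1|7)=+1; sign (−1)^0·+1^2·+1^1 = +1.
(a,b)_29: α=1, u≡5; β=-1, v≡7 (mod 29); (5|29)=+1, (7|29)=+1; sign (−1)^0·+1^-1·+1^1 = +1.
(a,b)_5: α=-2, u≡4; β=1, v≡4 (mod 5); (4|5)=+1, (4|5)=+1; sign (−1)^0·+1^1·+1^-2 = +1.
(a,b)_3: α=-8, u≡1; β=-6, v≡1 (mod 3); (1|3)=+1, (1|3)=+1; sign (−1)^0·+1^-6·+1^-8 = +1.
(4669, -73370 / ℚ) ramifies at {2, 23}: a division algebra.

[2, 23]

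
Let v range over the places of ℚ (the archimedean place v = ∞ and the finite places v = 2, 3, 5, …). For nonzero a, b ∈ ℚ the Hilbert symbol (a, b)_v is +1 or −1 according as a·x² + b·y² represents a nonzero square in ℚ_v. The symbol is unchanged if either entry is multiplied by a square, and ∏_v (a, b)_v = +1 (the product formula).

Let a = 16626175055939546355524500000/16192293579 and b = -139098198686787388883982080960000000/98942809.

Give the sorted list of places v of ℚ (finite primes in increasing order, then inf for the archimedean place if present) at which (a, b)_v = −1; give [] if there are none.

Mod squares: a ≡ 124982, b ≡ -25415. Check v ∈ {∞, 2, 3, 5, 7, 11, 13, 17, 19, 23, 29, 41, 47}.
v=23: a=23^3·(≡6), b=23^5·(≡17) mod 23; (6|23)=+1, (17|23)=-1; (−1)^{3·5·11}·(+1)^5·(-1)^3 = +1.
v=41: a=41^2·(≡15), b=41^2·(≡32) mod 41; (15|41)=-1, (32|41)=+1; (−1)^{2·2·20}·(-1)^2·(+1)^2 = +1.
v=2: v_2(a)=5, v_2(b)=12; units ≡ 3, 1 (mod 8); ε·ε+αω+βω = 1·0+5·0+12·1 ≡ 0  ⇒  (a,b)_2 = +1.
v=19: a=19^3·(≡17), b=19^4·(≡4) mod 19; (17|19)=+1, (4|19)=+1; (−1)^{3·4·9}·(+1)^4·(+1)^3 = +1.
v=11: a=11^-1·(≡8), b=11^0·(≡2) mod 11; (8|11)=-1, (2|11)=-1; (−1)^{-1·0·5}·(-1)^0·(-1)^-1 = -1.
v=17: a=17^2·(≡8), b=17^3·(≡4) mod 17; (8|17)=+1, (4|17)=+1; (−1)^{2·3·8}·(+1)^3·(+1)^2 = +1.
v=3: a=3^-6·(≡2), b=3^0·(≡1) mod 3; (2|3)=-1, (1|3)=+1; (−1)^{-6·0·1}·(-1)^0·(+1)^-6 = +1.
v=7: a=7^-4·(≡1), b=7^-6·(≡2) mod 7; (1|7)=+1, (2|7)=+1; (−1)^{-4·-6·3}·(+1)^-6·(+1)^-4 = +1.
v=5: a=5^6·(≡2), b=5^7·(≡3) mod 5; (2|5)=-1, (3|5)=-1; (−1)^{6·7·2}·(-1)^7·(-1)^6 = -1.
v=29: a=29^-2·(≡19), b=29^-2·(≡15) mod 29; (19|29)=-1, (15|29)=-1; (−1)^{-2·-2·14}·(-1)^-2·(-1)^-2 = +1.
v=47: a=47^2·(≡6), b=47^0·(≡28) mod 47; (6|47)=+1, (28|47)=+1; (−1)^{2·0·23}·(+1)^0·(+1)^2 = +1.
v=∞: 124982 > 0 and -25415 < 0  ⇒  (a,b)_∞ = +1.
v=13: a=13^5·(≡5), b=13^7·(≡2) mod 13; (5|13)=-1, (2|13)=-1; (−1)^{5·7·6}·(-1)^7·(-1)^5 = +1.
|Ram(124982, -25415)| = 2, even; anisotropic at {5, 11}.

[5, 11]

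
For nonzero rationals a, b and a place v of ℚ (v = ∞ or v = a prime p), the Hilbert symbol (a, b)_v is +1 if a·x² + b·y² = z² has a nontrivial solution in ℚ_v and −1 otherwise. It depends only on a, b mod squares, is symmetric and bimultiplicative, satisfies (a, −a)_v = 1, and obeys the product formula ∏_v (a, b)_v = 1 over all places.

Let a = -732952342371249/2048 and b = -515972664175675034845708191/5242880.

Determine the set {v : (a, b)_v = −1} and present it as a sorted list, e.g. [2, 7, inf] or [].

(a, b) ≡ (-1939938, -1995) mod (ℚ^×)²; places V = {2, 3, 5, 7, 11, 13, 17, 19, ∞}.
(a,b)_11: α=3, u≡5; β=6, v≡10 (mod 11); (5|11)=+1, (10|11)=-1; sign (−1)^0·+1^6·-1^3 = -1.
(a,b)_3: α=3, u≡1; β=3, v≡1 (mod 3); (1|3)=+1, (1|3)=+1; sign (−1)^1·+1^3·+1^3 = -1.
(a,b)_5: α=0, u≡2; β=-1, v≡4 (mod 5); (2|5)=-1, (4|5)=+1; sign (−1)^0·-1^-1·+1^0 = -1.
(a,b)_19: α=1, u≡11; β=1, v≡9 (mod 19); (11|19)=+1, (9|19)=+1; sign (−1)^1·+1^1·+1^1 = -1.
(a,b)_2: α=-11, β=-20; u≡7, v≡5 (mod 8); ε(u)ε(v)=1·0, αω(v)=-11·1, βω(u)=-20·0; sum ≡ 1  ⇒  -1.
(a,b)_7: α=5, u≡3; β=7, v≡2 (mod 7); (3|7)=-1, (2|7)=+1; sign (−1)^1·-1^7·+1^5 = +1.
(a,b)_13: α=1, u≡10; β=4, v≡6 (mod 13); (10|13)=+1, (6|13)=-1; sign (−1)^0·+1^4·-1^1 = -1.
(a,b)_∞: sgn(-1939938)=−, sgn(-1995)=−, so -1.
(a,b)_17: α=3, u≡6; β=6, v≡10 (mod 17); (6|17)=-1, (10|17)=-1; sign (−1)^0·-1^6·-1^3 = -1.
Ram(-1939938, -1995) = {2, 3, 5, 11, 13, 17, 19, ∞}; no ℚ_2-point on the conic.

[2, 3, 5, 11, 13, 17, 19, inf]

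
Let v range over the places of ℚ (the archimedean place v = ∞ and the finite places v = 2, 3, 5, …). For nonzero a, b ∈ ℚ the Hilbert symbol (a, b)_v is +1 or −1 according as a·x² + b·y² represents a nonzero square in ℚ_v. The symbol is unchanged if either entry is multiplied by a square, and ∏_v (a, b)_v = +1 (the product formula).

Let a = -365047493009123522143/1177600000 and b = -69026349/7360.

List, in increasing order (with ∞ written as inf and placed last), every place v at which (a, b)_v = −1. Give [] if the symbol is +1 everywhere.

[3, 5, 23, inf]

Mod squares: a ≡ -805, b ≡ -2415. Check v ∈ {∞, 2, 3, 5, 7, 13, 23, 37}.
v=23: a=23^-1·(≡11), b=23^-1·(≡7) mod 23; (11|23)=-1, (7|23)=-1; (−1)^{-1·-1·11}·(-1)^-1·(-1)^-1 = -1.
v=37: a=37^4·(≡26), b=37^2·(≡9) mod 37; (26|37)=+1, (9|37)=+1; (−1)^{4·2·18}·(+1)^2·(+1)^4 = +1.
v=7: a=7^9·(≡4), b=7^5·(≡3) mod 7; (4|7)=+1, (3|7)=-1; (−1)^{9·5·3}·(+1)^5·(-1)^9 = +1.
v=13: a=13^6·(≡3), b=13^0·(≡12) mod 13; (3|13)=+1, (12|13)=+1; (−1)^{6·0·6}·(+1)^0·(+1)^6 = +1.
v=2: v_2(a)=-14, v_2(b)=-6; units ≡ 3, 1 (mod 8); ε·ε+αω+βω = 1·0+-14·0+-6·1 ≡ 0  ⇒  (a,b)_2 = +1.
v=∞: -805 < 0 and -2415 < 0  ⇒  (a,b)_∞ = -1.
v=3: a=3^0·(≡2), b=3^1·(≡2) mod 3; (2|3)=-1, (2|3)=-1; (−1)^{0·1·1}·(-1)^1·(-1)^0 = -1.
v=5: a=5^-5·(≡1), b=5^-1·(≡3) mod 5; (1|5)=+1, (3|5)=-1; (−1)^{-5·-1·2}·(+1)^-1·(-1)^-5 = -1.
Ram(-805, -2415) = {3, 5, 23, ∞}; no ℚ_3-point on the conic.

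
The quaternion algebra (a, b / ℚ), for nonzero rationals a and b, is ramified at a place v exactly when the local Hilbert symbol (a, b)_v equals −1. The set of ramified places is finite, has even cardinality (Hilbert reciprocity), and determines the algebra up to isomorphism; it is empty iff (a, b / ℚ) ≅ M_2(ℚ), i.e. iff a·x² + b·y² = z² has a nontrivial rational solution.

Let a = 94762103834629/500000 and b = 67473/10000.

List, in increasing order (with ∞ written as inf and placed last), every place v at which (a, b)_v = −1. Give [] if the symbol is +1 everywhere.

(a, b) ≡ (2618, 17) mod (ℚ^×)²; places V = {2, 3, 5, 7, 11, 17, 19, ∞}.
(a,b)_11: α=1, u≡7; β=0, v≡10 (mod 11); (7|11)=-1, (10|11)=-1; sign (−1)^0·-1^0·-1^1 = -1.
(a,b)_∞: sgn(2618)=+, sgn(17)=+, so +1.
(a,b)_7: α=5, u≡6; β=2, v≡3 (mod 7); (6|7)=-1, (3|7)=-1; sign (−1)^0·-1^2·-1^5 = -1.
(a,b)_17: α=5, u≡15; β=1, v≡2 (mod 17); (15|17)=+1, (2|17)=+1; sign (−1)^0·+1^1·+1^5 = +1.
(a,b)_19: α=2, u≡18; β=0, v≡7 (mod 19); (18|19)=-1, (7|19)=+1; sign (−1)^0·-1^0·+1^2 = +1.
(a,b)_5: α=-6, u≡2; β=-4, v≡3 (mod 5); (2|5)=-1, (3|5)=-1; sign (−1)^0·-1^-4·-1^-6 = +1.
(a,b)_2: α=-5, β=-4; u≡5, v≡1 (mod 8); ε(u)ε(v)=0·0, αω(v)=-5·0, βω(u)=-4·1; sum ≡ 0  ⇒  +1.
(a,b)_3: α=0, u≡2; β=4, v≡2 (mod 3); (2|3)=-1, (2|3)=-1; sign (−1)^0·-1^4·-1^0 = +1.
Ram(2618, 17) = {7, 11}; no ℚ_7-point on the conic.

[7, 11]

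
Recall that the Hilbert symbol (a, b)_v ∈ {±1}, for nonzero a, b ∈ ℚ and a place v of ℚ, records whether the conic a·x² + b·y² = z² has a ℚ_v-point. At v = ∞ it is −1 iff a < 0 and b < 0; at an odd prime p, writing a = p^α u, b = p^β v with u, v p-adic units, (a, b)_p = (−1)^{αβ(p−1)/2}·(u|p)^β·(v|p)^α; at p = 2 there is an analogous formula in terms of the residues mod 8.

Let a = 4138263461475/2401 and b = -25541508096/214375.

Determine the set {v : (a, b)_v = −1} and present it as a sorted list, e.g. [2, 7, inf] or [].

(a, b) ≡ (299, -217) mod (ℚ^×)²; places V = {2, 3, 5, 7, 11, 13, 23, 31, ∞}.
(a,b)_2: α=0, β=10; u≡3, v≡7 (mod 8); ε(u)ε(v)=1·1, αω(v)=0·0, βω(u)=10·1; sum ≡ 1  ⇒  -1.
(a,b)_11: α=2, u≡6; β=0, v≡4 (mod 11); (6|11)=-1, (4|11)=+1; sign (−1)^0·-1^0·+1^2 = +1.
(a,b)_13: α=1, u≡9; β=2, v≡9 (mod 13); (9|13)=+1, (9|13)=+1; sign (−1)^0·+1^2·+1^1 = +1.
(a,b)_∞: sgn(299)=+, sgn(-217)=−, so +1.
(a,b)_3: α=2, u≡2; β=2, v≡2 (mod 3); (2|3)=-1, (2|3)=-1; sign (−1)^0·-1^2·-1^2 = +1.
(a,b)_7: α=-4, u≡3; β=-3, v≡4 (mod 7); (3|7)=-1, (4|7)=+1; sign (−1)^0·-1^-3·+1^-4 = -1.
(a,b)_31: α=2, u≡20; β=1, v≡12 (mod 31); (20|31)=+1, (12|31)=-1; sign (−1)^0·+1^1·-1^2 = +1.
(a,b)_5: α=2, u≡4; β=-4, v≡3 (mod 5); (4|5)=+1, (3|5)=-1; sign (−1)^0·+1^-4·-1^2 = +1.
(a,b)_23: α=3, u≡2; β=2, v≡13 (mod 23); (2|23)=+1, (13|23)=+1; sign (−1)^0·+1^2·+1^3 = +1.
Ram(299, -217) = {2, 7}; no ℚ_2-point on the conic.

[2, 7]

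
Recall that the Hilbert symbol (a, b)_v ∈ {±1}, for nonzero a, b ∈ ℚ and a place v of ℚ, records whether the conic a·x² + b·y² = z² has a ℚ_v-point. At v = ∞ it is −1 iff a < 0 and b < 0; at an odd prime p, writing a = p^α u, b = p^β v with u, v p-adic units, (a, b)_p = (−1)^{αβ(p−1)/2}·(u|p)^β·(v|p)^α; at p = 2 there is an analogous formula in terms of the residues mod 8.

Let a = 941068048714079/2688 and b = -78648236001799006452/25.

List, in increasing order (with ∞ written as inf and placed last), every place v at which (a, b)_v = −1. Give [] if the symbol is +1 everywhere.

[3, 13]

(a, b) ≡ (23142, -7917) mod (ℚ^×)²; places V = {2, 3, 5, 7, 11, 13, 19, 29, 37, 41, ∞}.
(a,b)_37: α=2, u≡29; β=2, v≡27 (mod 37); (29|37)=-1, (27|37)=+1; sign (−1)^0·-1^2·+1^2 = +1.
(a,b)_2: α=-7, β=2; u≡3, v≡3 (mod 8); ε(u)ε(v)=1·1, αω(v)=-7·1, βω(u)=2·1; sum ≡ 0  ⇒  +1.
(a,b)_19: α=3, u≡10; β=4, v≡6 (mod 19); (10|19)=-1, (6|19)=+1; sign (−1)^0·-1^4·+1^3 = +1.
(a,b)_7: α=-1, u≡1; β=3, v≡3 (mod 7); (1|7)=+1, (3|7)=-1; sign (−1)^1·+1^3·-1^-1 = +1.
(a,b)_5: α=0, u≡3; β=-2, v≡3 (mod 5); (3|5)=-1, (3|5)=-1; sign (−1)^0·-1^-2·-1^0 = +1.
(a,b)_3: α=-1, u≡1; β=1, v≡1 (mod 3); (1|3)=+1, (1|3)=+1; sign (−1)^1·+1^1·+1^-1 = -1.
(a,b)_11: α=2, u≡4; β=0, v≡1 (mod 11); (4|11)=+1, (1|11)=+1; sign (−1)^0·+1^0·+1^2 = +1.
(a,b)_13: α=4, u≡2; β=3, v≡11 (mod 13); (2|13)=-1, (11|13)=-1; sign (−1)^0·-1^3·-1^4 = -1.
(a,b)_29: α=1, u≡26; β=1, v≡18 (mod 29); (26|29)=-1, (18|29)=-1; sign (−1)^0·-1^1·-1^1 = +1.
(a,b)_∞: sgn(23142)=+, sgn(-7917)=−, so +1.
(a,b)_41: α=0, u≡37; β=2, v≡1 (mod 41); (37|41)=+1, (1|41)=+1; sign (−1)^0·+1^2·+1^0 = +1.
|Ram(23142, -7917)| = 2, even; anisotropic at {3, 13}.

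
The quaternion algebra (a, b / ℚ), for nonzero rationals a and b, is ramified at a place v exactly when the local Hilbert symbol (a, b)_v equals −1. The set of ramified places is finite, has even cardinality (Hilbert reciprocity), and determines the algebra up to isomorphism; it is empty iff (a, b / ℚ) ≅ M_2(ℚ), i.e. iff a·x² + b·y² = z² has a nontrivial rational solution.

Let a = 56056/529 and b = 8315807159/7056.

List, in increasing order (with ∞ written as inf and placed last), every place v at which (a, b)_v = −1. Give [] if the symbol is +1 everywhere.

(a, b) ≡ (286, 81719) mod (ℚ^×)²; places V = {2, 3, 7, 11, 13, 17, 19, 23, 29, ∞}.
(a,b)_3: α=0, u≡1; β=-2, v≡2 (mod 3); (1|3)=+1, (2|3)=-1; sign (−1)^0·+1^-2·-1^0 = +1.
(a,b)_2: α=3, β=-4; u≡7, v≡7 (mod 8); ε(u)ε(v)=1·1, αω(v)=3·0, βω(u)=-4·0; sum ≡ 1  ⇒  -1.
(a,b)_7: α=2, u≡6; β=-2, v≡4 (mod 7); (6|7)=-1, (4|7)=+1; sign (−1)^0·-1^-2·+1^2 = +1.
(a,b)_11: α=1, u≡3; β=3, v≡4 (mod 11); (3|11)=+1, (4|11)=+1; sign (−1)^1·+1^3·+1^1 = -1.
(a,b)_13: α=1, u≡1; β=0, v≡1 (mod 13); (1|13)=+1, (1|13)=+1; sign (−1)^0·+1^0·+1^1 = +1.
(a,b)_19: α=0, u≡17; β=1, v≡16 (mod 19); (17|19)=+1, (16|19)=+1; sign (−1)^0·+1^1·+1^0 = +1.
(a,b)_∞: sgn(286)=+, sgn(81719)=+, so +1.
(a,b)_17: α=0, u≡12; β=1, v≡4 (mod 17); (12|17)=-1, (4|17)=+1; sign (−1)^0·-1^1·+1^0 = -1.
(a,b)_23: α=-2, u≡5; β=1, v≡17 (mod 23); (5|23)=-1, (17|23)=-1; sign (−1)^0·-1^1·-1^-2 = -1.
(a,b)_29: α=0, u≡4; β=2, v≡8 (mod 29); (4|29)=+1, (8|29)=-1; sign (−1)^0·+1^2·-1^0 = +1.
(286, 81719 / ℚ) ramifies at {2, 11, 17, 23}: a division algebra.

[2, 11, 17, 23]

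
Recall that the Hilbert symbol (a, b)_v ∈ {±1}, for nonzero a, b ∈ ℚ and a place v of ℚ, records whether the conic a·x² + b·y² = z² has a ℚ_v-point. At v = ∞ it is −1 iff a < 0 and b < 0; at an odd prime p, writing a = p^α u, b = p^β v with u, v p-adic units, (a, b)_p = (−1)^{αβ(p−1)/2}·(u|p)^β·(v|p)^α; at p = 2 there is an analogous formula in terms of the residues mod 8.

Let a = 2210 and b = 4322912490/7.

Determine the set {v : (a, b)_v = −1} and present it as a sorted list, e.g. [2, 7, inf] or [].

Mod squares: a ≡ 2210, b ≡ 373585030. Check v ∈ {∞, 2, 3, 5, 7, 13, 17, 19, 31, 41}.
v=2: v_2(a)=1, v_2(b)=1; units ≡ 1, 3 (mod 8); ε·ε+αω+βω = 0·1+1·1+1·0 ≡ 1  ⇒  (a,b)_2 = -1.
v=41: a=41^0·(≡37), b=41^1·(≡32) mod 41; (37|41)=+1, (32|41)=+1; (−1)^{0·1·20}·(+1)^1·(+1)^0 = +1.
v=5: a=5^1·(≡2), b=5^1·(≡4) mod 5; (2|5)=-1, (4|5)=+1; (−1)^{1·1·2}·(-1)^1·(+1)^1 = -1.
v=13: a=13^1·(≡1), b=13^1·(≡9) mod 13; (1|13)=+1, (9|13)=+1; (−1)^{1·1·6}·(+1)^1·(+1)^1 = +1.
v=∞: 2210 > 0 and 373585030 > 0  ⇒  (a,b)_∞ = +1.
v=3: a=3^0·(≡2), b=3^4·(≡1) mod 3; (2|3)=-1, (1|3)=+1; (−1)^{0·4·1}·(-1)^4·(+1)^0 = +1.
v=19: a=19^0·(≡6), b=19^1·(≡5) mod 19; (6|19)=+1, (5|19)=+1; (−1)^{0·1·9}·(+1)^1·(+1)^0 = +1.
v=7: a=7^0·(≡5), b=7^-1·(≡1) mod 7; (5|7)=-1, (1|7)=+1; (−1)^{0·-1·3}·(-1)^-1·(+1)^0 = -1.
v=17: a=17^1·(≡11), b=17^1·(≡9) mod 17; (11|17)=-1, (9|17)=+1; (−1)^{1·1·8}·(-1)^1·(+1)^1 = -1.
v=31: a=31^0·(≡9), b=31^1·(≡18) mod 31; (9|31)=+1, (18|31)=+1; (−1)^{0·1·15}·(+1)^1·(+1)^0 = +1.
Ram(2210, 373585030) = {2, 5, 7, 17}; no ℚ_2-point on the conic.

[2, 5, 7, 17]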